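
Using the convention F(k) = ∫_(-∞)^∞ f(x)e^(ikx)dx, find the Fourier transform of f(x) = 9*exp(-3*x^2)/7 3*sqrt(3)*sqrt(pi)*exp(-k^2/12)/7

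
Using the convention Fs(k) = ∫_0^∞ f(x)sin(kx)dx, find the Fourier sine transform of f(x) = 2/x pi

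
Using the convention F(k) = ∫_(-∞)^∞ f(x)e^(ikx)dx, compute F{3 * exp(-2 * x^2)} 3 * sqrt(2) * sqrt(pi) * exp(-k^2/8)/2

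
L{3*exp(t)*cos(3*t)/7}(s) 3*(s - 1)/(7*((s - 1)^2 + 9))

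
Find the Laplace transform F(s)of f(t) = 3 3/s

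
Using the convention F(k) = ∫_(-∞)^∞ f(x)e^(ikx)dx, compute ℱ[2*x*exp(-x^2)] I*sqrt(pi)*k*exp(-k^2/4)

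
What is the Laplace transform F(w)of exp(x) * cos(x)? (w - 1)/((w - 1)^2 + 1)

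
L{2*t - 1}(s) 2/s^2 - 1/s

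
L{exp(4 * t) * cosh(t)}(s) (s - 4)/((s - 4)^2 - 1)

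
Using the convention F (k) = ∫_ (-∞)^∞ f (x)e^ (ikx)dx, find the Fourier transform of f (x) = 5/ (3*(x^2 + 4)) 5*pi*exp (-2*Abs (k))/6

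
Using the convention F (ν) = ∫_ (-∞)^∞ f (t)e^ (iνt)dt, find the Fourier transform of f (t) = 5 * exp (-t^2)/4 5 * sqrt (pi) * exp (-ν^2/4)/4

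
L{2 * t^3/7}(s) 12/(7 * s^4)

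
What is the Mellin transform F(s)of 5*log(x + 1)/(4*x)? -5*pi*csc(pi*s)/(4*s - 4)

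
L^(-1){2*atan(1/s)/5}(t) 2*sin(t)/(5*t)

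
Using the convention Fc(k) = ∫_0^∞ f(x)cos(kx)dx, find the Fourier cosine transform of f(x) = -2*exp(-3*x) -6/(k^2 + 9)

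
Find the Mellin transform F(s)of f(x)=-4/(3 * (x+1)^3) -2 * pi * (s - 2) * (s - 1)/(3 * sin(pi * s))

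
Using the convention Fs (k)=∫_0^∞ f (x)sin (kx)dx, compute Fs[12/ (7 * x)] 6 * pi/7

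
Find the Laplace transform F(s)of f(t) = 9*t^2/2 9/s^3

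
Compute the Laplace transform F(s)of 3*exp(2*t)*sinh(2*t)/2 3/(s*(s - 4))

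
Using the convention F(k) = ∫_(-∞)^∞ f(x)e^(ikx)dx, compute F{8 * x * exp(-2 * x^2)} sqrt(2) * I * sqrt(pi) * k * exp(-k^2/8)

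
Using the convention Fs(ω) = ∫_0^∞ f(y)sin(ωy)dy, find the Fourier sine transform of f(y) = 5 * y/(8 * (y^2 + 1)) 5 * pi * exp(-ω)/16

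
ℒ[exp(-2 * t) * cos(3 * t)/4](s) (s + 2)/(4 * ((s + 2)^2 + 9))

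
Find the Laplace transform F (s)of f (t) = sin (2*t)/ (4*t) atan (2/s)/4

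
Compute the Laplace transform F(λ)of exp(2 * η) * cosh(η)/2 (λ - 2)/(2 * ((λ - 2)^2-1))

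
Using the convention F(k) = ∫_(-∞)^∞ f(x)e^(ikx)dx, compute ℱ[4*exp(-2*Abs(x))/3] 16/(3*(k^2+4))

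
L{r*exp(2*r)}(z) (z - 2)^(-2)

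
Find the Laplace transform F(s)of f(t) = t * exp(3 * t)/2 1/(2 * (s - 3)^2)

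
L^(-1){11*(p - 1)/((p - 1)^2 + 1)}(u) 11*exp(u)*cos(u)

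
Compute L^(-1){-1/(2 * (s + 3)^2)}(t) -t * exp(-3 * t)/2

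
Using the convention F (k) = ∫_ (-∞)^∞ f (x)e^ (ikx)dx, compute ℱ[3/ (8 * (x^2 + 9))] pi * exp (-3 * Abs (k))/8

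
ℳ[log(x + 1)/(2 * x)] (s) -pi * csc(pi * s)/(2 * s - 2)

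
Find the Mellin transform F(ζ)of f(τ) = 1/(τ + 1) pi*csc(pi*ζ)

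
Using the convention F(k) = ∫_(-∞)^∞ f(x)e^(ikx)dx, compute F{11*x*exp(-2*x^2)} 11*sqrt(2)*I*sqrt(pi)*k*exp(-k^2/8)/8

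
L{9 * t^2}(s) 18/s^3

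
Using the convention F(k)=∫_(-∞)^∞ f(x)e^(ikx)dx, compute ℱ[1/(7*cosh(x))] pi/(7*cosh(pi*k/2))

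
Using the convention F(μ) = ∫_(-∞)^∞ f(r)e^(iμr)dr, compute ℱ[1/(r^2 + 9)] pi*exp(-3*Abs(μ))/3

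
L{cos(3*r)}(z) z/(z^2 + 9)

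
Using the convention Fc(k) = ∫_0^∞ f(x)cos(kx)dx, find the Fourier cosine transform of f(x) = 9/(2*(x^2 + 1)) 9*pi*exp(-k)/4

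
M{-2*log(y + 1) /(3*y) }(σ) 2*pi*csc(pi*σ) /(3*(σ - 1) ) 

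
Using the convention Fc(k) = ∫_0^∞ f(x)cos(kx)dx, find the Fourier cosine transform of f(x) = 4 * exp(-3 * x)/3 4/(k^2 + 9)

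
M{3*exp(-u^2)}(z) 3*gamma(z/2)/2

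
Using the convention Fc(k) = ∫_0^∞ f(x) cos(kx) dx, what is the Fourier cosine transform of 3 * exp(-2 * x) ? 6/(k^2 + 4) 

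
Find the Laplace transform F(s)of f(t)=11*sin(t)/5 11/(5*(s^2 + 1))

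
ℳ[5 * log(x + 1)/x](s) -5 * pi * csc(pi * s)/(s - 1)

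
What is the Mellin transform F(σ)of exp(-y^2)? gamma(σ/2)/2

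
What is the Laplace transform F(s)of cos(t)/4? s/(4 * (s^2+1))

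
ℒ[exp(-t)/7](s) 1/(7*(s + 1))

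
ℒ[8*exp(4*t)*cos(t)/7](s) 8*(s - 4)/(7*((s - 4)^2 + 1))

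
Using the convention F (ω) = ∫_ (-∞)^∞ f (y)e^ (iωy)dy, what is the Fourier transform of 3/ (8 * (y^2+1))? 3 * pi * exp (-Abs (ω))/8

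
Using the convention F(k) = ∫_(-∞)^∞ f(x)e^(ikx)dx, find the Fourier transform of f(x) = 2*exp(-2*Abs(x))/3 8/(3*(k^2 + 4))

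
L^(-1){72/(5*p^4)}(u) 12*u^3/5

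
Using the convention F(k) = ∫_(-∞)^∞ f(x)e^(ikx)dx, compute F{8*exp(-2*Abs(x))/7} 32/(7*(k^2 + 4))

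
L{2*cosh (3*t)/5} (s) 2*s/ (5*(s^2 - 9))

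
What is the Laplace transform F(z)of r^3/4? 3/(2*z^4)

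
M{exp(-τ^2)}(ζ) gamma(ζ/2)/2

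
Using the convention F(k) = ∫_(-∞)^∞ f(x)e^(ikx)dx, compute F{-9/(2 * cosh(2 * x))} -9 * pi/(4 * cosh(pi * k/4))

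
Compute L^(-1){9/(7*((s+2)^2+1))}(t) 9*exp(-2*t)*sin(t)/7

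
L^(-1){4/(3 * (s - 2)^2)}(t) 4 * t * exp(2 * t)/3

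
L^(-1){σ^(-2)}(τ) τ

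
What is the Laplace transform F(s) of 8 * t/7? 8/(7 * s^2) 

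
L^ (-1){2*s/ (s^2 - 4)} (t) 2*cosh (2*t)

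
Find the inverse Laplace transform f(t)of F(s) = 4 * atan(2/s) 4 * sin(2 * t)/t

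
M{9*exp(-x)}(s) 9*gamma(s)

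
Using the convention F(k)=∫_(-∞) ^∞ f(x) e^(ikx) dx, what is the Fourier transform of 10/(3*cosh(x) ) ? 10*pi/(3*cosh(pi*k/2) ) 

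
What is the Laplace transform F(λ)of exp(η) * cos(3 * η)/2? (λ - 1)/(2 * ((λ - 1)^2 + 9))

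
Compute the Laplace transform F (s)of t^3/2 3/s^4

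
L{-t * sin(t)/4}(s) -s/(2 * (s^2+1)^2)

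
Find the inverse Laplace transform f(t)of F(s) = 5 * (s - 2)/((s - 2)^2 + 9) 5 * exp(2 * t) * cos(3 * t)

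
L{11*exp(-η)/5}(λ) 11/(5*(λ+1))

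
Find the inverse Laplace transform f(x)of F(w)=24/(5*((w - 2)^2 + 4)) 12*exp(2*x)*sin(2*x)/5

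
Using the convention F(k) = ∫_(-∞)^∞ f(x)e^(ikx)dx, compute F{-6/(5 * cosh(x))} -6 * pi/(5 * cosh(pi * k/2))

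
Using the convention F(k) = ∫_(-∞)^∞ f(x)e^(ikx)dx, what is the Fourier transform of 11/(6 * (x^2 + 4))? 11 * pi * exp(-2 * Abs(k))/12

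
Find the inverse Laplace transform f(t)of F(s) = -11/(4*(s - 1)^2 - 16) -11*exp(t)*sinh(2*t)/8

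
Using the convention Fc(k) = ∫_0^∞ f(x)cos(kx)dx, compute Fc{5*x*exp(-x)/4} 5*(1 - k^2)/(4*(k^2 + 1)^2)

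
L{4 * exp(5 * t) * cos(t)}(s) 4 * (s - 5)/((s - 5)^2 + 1)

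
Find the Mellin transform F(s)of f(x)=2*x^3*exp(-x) 2*gamma(s+3)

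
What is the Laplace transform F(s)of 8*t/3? 8/(3*s^2)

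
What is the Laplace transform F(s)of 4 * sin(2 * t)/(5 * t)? 4 * atan(2/s)/5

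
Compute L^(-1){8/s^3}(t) 4 * t^2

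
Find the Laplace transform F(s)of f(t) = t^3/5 6/(5 * s^4)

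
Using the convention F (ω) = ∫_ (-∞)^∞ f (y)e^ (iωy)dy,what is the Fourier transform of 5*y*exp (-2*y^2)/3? 5*sqrt (2)*I*sqrt (pi)*ω*exp (-ω^2/8)/24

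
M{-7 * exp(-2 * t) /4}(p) -7 * gamma(p) /(4 * 2^p) 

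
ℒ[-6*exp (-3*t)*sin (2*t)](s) -12/ ( (s + 3)^2 + 4)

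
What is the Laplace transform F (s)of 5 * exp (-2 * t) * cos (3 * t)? 5 * (s + 2)/ ( (s + 2)^2 + 9)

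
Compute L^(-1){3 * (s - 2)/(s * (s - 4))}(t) 3 * exp(2 * t) * cosh(2 * t)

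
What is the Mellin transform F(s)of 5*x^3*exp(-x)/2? 5*gamma(s + 3)/2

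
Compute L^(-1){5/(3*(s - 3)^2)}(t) 5*t*exp(3*t)/3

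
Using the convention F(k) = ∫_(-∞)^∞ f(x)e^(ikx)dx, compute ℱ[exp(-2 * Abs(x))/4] 1/(k^2 + 4)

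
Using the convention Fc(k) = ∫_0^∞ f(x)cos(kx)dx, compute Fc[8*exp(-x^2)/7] 4*sqrt(pi)*exp(-k^2/4)/7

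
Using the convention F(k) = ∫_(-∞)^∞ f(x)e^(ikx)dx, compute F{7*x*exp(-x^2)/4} 7*I*sqrt(pi)*k*exp(-k^2/4)/8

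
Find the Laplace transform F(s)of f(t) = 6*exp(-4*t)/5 6/(5*(s + 4))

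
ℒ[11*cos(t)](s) 11*s/(s^2 + 1)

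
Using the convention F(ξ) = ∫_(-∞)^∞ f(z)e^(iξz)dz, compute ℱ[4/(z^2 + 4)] 2*pi*exp(-2*Abs(ξ))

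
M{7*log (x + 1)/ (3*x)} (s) -7*pi*csc (pi*s)/ (3*s - 3)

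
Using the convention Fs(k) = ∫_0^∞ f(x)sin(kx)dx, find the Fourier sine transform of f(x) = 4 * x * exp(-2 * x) 16 * k/(k^2+4)^2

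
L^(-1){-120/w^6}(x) -x^5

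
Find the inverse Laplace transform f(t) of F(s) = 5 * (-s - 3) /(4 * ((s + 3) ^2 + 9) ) -5 * exp(-3 * t) * cos(3 * t) /4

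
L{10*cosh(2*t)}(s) 10*s/(s^2 - 4)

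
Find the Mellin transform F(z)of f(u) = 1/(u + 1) pi*csc(pi*z)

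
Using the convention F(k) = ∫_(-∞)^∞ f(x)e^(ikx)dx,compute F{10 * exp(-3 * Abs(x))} 60/(k^2 + 9)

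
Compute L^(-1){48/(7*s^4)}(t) 8*t^3/7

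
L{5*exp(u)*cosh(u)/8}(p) 5*(p - 1)/(8*p*(p - 2))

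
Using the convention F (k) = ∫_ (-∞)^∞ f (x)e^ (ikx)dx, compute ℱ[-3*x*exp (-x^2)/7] -3*I*sqrt (pi)*k*exp (-k^2/4)/14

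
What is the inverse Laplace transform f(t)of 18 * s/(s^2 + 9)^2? 3 * t * sin(3 * t)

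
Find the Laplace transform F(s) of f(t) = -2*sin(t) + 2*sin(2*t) 4/(s^2 + 4)-2/(s^2 + 1) 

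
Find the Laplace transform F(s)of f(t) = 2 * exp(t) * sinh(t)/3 2/(3 * s * (s - 2))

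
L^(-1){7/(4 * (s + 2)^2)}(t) 7 * t * exp(-2 * t)/4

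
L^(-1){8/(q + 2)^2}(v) 8*v*exp(-2*v)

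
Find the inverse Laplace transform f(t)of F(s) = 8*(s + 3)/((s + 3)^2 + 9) 8*exp(-3*t)*cos(3*t)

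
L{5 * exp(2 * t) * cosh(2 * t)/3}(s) 5 * (s - 2)/(3 * s * (s - 4))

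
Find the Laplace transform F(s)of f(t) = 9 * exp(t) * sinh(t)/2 9/(2 * s * (s - 2))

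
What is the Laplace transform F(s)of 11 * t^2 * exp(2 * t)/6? 11/(3 * (s - 2)^3)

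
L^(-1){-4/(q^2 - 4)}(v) -2*sinh(2*v)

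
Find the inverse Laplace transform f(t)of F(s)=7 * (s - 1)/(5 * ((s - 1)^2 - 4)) 7 * exp(t) * cosh(2 * t)/5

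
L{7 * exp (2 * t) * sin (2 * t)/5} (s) 14/ (5 * ( (s - 2)^2 + 4))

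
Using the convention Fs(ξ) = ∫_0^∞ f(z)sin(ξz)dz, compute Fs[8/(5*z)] 4*pi/5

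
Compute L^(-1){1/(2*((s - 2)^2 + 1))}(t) exp(2*t)*sin(t)/2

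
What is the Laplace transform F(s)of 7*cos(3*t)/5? 7*s/(5*(s^2+9))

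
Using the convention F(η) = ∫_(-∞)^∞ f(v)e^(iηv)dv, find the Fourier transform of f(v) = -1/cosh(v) -pi/cosh(pi*η/2)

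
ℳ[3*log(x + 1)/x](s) -3*pi*csc(pi*s)/(s - 1)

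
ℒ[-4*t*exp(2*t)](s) -4/(s - 2)^2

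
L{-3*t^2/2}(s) -3/s^3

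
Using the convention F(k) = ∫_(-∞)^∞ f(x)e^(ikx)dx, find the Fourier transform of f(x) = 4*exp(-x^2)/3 4*sqrt(pi)*exp(-k^2/4)/3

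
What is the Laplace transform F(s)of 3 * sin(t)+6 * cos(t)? 6 * s/(s^2+1)+3/(s^2+1)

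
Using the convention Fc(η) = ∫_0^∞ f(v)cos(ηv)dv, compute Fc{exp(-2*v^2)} sqrt(2)*sqrt(pi)*exp(-η^2/8)/4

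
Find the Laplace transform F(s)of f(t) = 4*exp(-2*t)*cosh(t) 4*(s + 2)/((s + 2)^2 - 1)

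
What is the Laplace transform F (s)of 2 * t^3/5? 12/ (5 * s^4)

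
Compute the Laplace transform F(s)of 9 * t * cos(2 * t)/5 9 * (s^2 - 4)/(5 * (s^2 + 4)^2)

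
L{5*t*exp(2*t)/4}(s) 5/(4*(s - 2)^2)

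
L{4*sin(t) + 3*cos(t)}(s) 3*s/(s^2 + 1) + 4/(s^2 + 1)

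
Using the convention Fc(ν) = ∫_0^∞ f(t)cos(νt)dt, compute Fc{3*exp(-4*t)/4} 3/(ν^2 + 16)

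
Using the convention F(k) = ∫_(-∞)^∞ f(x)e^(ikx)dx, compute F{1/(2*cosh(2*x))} pi/(4*cosh(pi*k/4))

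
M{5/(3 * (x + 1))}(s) 5 * pi * csc(pi * s)/3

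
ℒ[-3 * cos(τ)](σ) -3 * σ/(σ^2 + 1)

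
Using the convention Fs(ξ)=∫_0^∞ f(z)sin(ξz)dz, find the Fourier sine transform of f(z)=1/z pi/2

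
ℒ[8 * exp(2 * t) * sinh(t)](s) 8/((s - 2)^2 - 1)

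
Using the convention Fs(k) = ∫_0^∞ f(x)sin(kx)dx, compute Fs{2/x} pi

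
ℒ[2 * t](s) 2/s^2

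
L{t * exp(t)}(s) (s - 1)^(-2)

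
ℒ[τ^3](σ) 6/σ^4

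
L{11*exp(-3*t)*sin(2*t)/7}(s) 22/(7*((s + 3)^2 + 4))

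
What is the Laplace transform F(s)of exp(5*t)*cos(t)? (s - 5)/((s - 5)^2 + 1)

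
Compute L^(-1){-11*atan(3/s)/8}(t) -11*sin(3*t)/(8*t)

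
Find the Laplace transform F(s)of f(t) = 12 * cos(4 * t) 12 * s/(s^2 + 16)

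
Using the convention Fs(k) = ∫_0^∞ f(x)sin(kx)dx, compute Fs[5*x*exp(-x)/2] 5*k/(k^2 + 1)^2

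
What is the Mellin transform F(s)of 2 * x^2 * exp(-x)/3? 2 * gamma(s + 2)/3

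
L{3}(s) 3/s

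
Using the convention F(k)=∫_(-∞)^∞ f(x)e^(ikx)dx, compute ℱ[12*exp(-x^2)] 12*sqrt(pi)*exp(-k^2/4)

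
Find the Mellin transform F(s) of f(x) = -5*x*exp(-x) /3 -5*gamma(s+1) /3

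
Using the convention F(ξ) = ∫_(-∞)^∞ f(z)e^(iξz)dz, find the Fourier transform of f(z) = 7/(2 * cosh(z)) 7 * pi/(2 * cosh(pi * ξ/2))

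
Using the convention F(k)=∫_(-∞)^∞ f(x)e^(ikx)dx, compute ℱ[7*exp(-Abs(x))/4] 7/(2*(k^2 + 1))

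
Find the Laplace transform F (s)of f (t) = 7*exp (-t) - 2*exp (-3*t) 7/ (s + 1) - 2/ (s + 3)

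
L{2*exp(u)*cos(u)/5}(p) 2*(p - 1)/(5*((p - 1)^2 + 1))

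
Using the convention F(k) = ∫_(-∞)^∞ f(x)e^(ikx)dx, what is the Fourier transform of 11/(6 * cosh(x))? 11 * pi/(6 * cosh(pi * k/2))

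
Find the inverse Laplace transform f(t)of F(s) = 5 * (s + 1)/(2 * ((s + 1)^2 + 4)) 5 * exp(-t) * cos(2 * t)/2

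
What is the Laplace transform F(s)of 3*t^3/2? 9/s^4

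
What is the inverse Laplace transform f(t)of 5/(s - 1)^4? 5 * t^3 * exp(t)/6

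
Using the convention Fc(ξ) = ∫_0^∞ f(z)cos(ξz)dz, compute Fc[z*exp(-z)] (1 - ξ^2)/(ξ^2 + 1)^2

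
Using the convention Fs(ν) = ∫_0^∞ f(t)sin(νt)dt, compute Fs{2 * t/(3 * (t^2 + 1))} pi * exp(-ν)/3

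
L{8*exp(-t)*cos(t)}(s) 8*(s + 1)/((s + 1)^2 + 1)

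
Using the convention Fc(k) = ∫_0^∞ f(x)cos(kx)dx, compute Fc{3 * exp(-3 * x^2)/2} sqrt(3) * sqrt(pi) * exp(-k^2/12)/4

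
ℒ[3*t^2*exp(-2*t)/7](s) 6/(7*(s + 2)^3)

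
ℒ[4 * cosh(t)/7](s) 4 * s/(7 * (s^2 - 1))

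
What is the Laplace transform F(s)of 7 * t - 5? 7/s^2-5/s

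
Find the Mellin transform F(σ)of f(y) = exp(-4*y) gamma(σ)/4^σ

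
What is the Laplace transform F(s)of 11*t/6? 11/(6*s^2)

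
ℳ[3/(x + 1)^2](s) -3 * pi * (s - 1)/sin(pi * s)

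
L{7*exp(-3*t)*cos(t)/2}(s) 7*(s + 3)/(2*((s + 3)^2 + 1))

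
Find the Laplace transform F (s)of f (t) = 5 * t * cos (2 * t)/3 5 * (s^2 - 4)/ (3 * (s^2 + 4)^2)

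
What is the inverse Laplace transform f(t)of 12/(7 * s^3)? 6 * t^2/7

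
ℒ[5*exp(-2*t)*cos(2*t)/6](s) 5*(s + 2)/(6*((s + 2)^2 + 4))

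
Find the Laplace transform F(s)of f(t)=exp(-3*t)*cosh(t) (s + 3)/((s + 3)^2 - 1)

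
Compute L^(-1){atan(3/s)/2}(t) sin(3 * t)/(2 * t)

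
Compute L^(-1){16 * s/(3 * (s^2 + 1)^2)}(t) 8 * t * sin(t)/3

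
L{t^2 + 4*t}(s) 4/s^2 + 2/s^3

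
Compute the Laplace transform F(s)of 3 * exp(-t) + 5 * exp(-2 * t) 5/(s + 2) + 3/(s + 1)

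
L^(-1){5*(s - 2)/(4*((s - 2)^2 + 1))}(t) 5*exp(2*t)*cos(t)/4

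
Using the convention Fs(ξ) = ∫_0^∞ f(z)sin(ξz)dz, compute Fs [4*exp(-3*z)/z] 4*atan(ξ/3)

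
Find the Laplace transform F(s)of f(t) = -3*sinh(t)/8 -3/(8*s^2 - 8)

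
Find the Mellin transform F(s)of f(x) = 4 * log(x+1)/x -4 * pi * csc(pi * s)/(s - 1)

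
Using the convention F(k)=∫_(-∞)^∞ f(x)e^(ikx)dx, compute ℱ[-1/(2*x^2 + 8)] -pi*exp(-2*Abs(k))/4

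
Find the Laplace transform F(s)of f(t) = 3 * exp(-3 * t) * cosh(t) 3 * (s + 3)/((s + 3)^2 - 1)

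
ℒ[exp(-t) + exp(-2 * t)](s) 1/(s + 2) + 1/(s + 1)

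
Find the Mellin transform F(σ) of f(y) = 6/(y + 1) 6 * pi * csc(pi * σ) 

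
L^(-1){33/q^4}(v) 11*v^3/2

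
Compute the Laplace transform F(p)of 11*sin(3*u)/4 33/(4*(p^2 + 9))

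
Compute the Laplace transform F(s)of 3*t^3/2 9/s^4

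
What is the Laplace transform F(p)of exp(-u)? 1/(p + 1)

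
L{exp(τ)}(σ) 1/(σ - 1)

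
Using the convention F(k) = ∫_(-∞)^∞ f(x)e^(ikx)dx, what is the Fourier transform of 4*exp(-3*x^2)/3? 4*sqrt(3)*sqrt(pi)*exp(-k^2/12)/9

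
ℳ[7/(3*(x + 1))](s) 7*pi*csc(pi*s)/3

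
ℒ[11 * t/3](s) 11/(3 * s^2)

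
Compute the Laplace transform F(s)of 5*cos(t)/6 5*s/(6*(s^2 + 1))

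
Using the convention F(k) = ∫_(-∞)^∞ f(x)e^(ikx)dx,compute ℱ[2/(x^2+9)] 2*pi*exp(-3*Abs(k))/3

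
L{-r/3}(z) -1/(3*z^2)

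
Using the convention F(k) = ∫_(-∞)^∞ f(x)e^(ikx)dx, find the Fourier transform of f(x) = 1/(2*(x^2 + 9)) pi*exp(-3*Abs(k))/6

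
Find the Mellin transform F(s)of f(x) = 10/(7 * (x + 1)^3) 5 * pi * (s - 2) * (s - 1)/(7 * sin(pi * s))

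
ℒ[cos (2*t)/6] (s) s/ (6*(s^2+4))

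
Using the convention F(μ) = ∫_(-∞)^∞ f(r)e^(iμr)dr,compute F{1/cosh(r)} pi/cosh(pi * μ/2)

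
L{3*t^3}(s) 18/s^4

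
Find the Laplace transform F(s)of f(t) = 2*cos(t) 2*s/(s^2 + 1)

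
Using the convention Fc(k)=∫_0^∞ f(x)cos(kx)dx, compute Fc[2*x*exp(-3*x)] 2*(9 - k^2)/(k^2 + 9)^2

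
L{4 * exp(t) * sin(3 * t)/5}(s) 12/(5 * ((s - 1)^2 + 9))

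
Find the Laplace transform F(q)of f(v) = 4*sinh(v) 4/(q^2 - 1)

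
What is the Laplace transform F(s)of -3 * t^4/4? -18/s^5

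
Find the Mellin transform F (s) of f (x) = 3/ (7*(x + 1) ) 3*pi*csc (pi*s) /7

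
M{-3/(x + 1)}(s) -3 * pi * csc(pi * s)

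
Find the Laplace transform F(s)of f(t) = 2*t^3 12/s^4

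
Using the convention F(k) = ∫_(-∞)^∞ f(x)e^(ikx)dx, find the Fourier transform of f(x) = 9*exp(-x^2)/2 9*sqrt(pi)*exp(-k^2/4)/2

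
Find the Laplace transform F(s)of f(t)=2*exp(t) 2/(s - 1)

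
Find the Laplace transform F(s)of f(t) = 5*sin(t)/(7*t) 5*atan(1/s)/7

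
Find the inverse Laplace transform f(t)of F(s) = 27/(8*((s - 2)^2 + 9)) 9*exp(2*t)*sin(3*t)/8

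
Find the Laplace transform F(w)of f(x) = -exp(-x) -1/(w + 1)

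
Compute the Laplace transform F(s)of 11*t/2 11/(2*s^2)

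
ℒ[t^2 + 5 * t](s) 2/s^3 + 5/s^2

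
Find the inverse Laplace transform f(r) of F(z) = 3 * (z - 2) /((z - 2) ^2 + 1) 3 * exp(2 * r) * cos(r) 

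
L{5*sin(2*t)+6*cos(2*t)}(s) 6*s/(s^2+4)+10/(s^2+4)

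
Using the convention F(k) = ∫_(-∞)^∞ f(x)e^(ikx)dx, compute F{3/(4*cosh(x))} 3*pi/(4*cosh(pi*k/2))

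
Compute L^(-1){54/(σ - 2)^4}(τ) 9*τ^3*exp(2*τ)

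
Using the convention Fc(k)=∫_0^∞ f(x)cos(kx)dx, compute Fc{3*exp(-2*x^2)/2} 3*sqrt(2)*sqrt(pi)*exp(-k^2/8)/8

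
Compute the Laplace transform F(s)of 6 6/s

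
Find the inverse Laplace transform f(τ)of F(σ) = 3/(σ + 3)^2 3*τ*exp(-3*τ)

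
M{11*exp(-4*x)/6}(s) 11*gamma(s)/(6*2^(2*s))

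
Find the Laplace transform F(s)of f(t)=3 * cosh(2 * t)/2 3 * s/(2 * (s^2 - 4))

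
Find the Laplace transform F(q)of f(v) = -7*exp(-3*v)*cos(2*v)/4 7*(-q - 3)/(4*((q+3)^2+4))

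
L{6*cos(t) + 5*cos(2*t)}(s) 6*s/(s^2 + 1) + 5*s/(s^2 + 4)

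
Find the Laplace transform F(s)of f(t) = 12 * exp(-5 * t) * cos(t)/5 12 * (s + 5)/(5 * ((s + 5)^2 + 1))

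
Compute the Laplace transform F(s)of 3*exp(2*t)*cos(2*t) 3*(s - 2)/((s - 2)^2 + 4)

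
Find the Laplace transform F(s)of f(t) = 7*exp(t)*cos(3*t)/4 7*(s - 1)/(4*((s - 1)^2 + 9))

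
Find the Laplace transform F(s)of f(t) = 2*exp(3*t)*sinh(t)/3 2/(3*((s - 3)^2 - 1))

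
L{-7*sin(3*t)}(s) -21/(s^2+9)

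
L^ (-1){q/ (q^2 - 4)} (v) cosh (2*v)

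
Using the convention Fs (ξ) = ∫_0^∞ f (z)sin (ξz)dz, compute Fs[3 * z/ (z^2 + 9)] 3 * pi * exp (-3 * ξ)/2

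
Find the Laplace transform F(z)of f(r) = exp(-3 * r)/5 1/(5 * (z + 3))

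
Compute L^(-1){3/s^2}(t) 3 * t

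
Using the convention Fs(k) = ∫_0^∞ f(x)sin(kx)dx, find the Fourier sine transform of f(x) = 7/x 7 * pi/2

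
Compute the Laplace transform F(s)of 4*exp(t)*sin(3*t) 12/((s - 1)^2 + 9)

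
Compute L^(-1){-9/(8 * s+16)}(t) -9 * exp(-2 * t)/8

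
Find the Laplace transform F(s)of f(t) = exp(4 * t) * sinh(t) 1/((s - 4)^2 - 1)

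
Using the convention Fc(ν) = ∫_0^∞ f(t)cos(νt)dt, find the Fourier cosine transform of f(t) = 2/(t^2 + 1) pi * exp(-ν)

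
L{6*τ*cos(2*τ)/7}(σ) 6*(σ^2-4)/(7*(σ^2 + 4)^2)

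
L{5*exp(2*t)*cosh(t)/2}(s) 5*(s - 2)/(2*((s - 2)^2 - 1))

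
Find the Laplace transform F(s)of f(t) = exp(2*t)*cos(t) (s - 2)/((s - 2)^2 + 1)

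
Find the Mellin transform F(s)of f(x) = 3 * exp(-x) 3 * gamma(s)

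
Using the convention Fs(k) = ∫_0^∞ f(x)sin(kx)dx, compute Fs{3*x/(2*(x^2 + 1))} 3*pi*exp(-k)/4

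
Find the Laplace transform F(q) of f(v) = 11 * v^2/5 22/(5 * q^3) 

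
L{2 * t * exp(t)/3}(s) 2/(3 * (s - 1)^2)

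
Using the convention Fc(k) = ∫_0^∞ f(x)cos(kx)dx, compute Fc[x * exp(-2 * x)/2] (4 - k^2)/(2 * (k^2+4)^2)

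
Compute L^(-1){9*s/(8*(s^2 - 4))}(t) 9*cosh(2*t)/8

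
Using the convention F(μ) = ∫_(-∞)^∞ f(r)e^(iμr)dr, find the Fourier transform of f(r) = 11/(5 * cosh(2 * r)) 11 * pi/(10 * cosh(pi * μ/4))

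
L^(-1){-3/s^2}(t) -3*t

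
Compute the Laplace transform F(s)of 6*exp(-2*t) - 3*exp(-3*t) 6/(s + 2) - 3/(s + 3)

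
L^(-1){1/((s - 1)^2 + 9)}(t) exp(t)*sin(3*t)/3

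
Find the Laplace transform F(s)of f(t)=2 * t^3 12/s^4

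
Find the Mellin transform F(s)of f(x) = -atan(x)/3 pi * sec(pi * s/2)/(6 * s)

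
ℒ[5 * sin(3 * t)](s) 15/(s^2 + 9)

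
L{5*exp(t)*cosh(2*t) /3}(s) 5*(s - 1) /(3*((s - 1) ^2-4) ) 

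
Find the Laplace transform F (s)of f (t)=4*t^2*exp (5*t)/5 8/ (5*(s - 5)^3)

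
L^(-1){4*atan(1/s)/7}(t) 4*sin(t)/(7*t)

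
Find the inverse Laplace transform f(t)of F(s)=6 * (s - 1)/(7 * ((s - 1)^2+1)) 6 * exp(t) * cos(t)/7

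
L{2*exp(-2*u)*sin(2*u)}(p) 4/((p + 2)^2 + 4)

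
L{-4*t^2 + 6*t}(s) 6/s^2-8/s^3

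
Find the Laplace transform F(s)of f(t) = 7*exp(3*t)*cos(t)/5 7*(s - 3)/(5*((s - 3)^2 + 1))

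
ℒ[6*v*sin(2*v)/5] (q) 24*q/(5*(q^2+4)^2)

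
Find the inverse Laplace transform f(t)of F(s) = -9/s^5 -3 * t^4/8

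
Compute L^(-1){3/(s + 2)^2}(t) 3 * t * exp(-2 * t)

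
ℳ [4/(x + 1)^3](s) 2*pi*(s - 2)*(s - 1)/sin(pi*s)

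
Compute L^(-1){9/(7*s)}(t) 9/7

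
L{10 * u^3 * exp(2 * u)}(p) 60/(p - 2)^4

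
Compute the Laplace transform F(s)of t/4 1/(4 * s^2)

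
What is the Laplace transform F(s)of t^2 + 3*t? 3/s^2 + 2/s^3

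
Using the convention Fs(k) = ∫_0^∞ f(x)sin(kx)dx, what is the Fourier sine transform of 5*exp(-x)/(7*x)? 5*atan(k)/7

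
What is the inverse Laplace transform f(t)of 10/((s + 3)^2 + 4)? 5*exp(-3*t)*sin(2*t)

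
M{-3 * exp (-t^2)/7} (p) -3 * gamma (p/2)/14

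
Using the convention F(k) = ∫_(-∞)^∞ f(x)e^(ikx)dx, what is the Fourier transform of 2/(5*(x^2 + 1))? 2*pi*exp(-Abs(k))/5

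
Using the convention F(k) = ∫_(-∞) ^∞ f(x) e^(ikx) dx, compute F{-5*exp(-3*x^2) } -5*sqrt(3)*sqrt(pi)*exp(-k^2/12) /3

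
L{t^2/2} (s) s^ (-3)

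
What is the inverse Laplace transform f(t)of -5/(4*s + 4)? -5*exp(-t)/4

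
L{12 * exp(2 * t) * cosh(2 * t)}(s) 12 * (s - 2)/(s * (s - 4))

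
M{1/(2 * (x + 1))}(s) pi * csc(pi * s)/2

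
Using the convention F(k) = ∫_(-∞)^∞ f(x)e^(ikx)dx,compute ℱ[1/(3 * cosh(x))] pi/(3 * cosh(pi * k/2))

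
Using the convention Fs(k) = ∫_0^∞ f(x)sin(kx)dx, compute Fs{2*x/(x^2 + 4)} pi*exp(-2*k)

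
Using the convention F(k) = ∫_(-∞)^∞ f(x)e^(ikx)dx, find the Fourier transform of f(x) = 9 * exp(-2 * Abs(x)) 36/(k^2 + 4)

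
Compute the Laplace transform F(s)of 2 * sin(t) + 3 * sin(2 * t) 2/(s^2 + 1) + 6/(s^2 + 4)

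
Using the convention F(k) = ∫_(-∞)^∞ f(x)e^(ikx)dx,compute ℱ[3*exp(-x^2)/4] 3*sqrt(pi)*exp(-k^2/4)/4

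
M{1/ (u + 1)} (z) pi * csc (pi * z)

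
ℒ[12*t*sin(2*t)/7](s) 48*s/(7*(s^2 + 4)^2)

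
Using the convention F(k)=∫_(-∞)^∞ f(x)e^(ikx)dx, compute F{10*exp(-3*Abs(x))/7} 60/(7*(k^2 + 9))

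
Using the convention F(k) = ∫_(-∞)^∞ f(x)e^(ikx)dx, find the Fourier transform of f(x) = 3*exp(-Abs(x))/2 3/(k^2 + 1)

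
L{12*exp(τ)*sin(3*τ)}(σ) 36/((σ - 1)^2+9)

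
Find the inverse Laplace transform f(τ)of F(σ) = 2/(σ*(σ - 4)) exp(2*τ)*sinh(2*τ)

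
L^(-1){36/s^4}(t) 6 * t^3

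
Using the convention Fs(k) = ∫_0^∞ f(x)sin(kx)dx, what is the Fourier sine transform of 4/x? 2*pi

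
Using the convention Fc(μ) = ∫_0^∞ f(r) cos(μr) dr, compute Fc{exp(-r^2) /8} sqrt(pi) * exp(-μ^2/4) /16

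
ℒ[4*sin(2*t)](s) 8/(s^2 + 4)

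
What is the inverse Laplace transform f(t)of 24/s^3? 12*t^2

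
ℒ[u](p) p^(-2)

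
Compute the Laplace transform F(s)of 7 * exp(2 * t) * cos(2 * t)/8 7 * (s - 2)/(8 * ((s - 2)^2 + 4))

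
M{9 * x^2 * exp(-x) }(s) 9 * gamma(s+2) 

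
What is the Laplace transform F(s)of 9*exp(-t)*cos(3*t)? 9*(s + 1)/((s + 1)^2 + 9)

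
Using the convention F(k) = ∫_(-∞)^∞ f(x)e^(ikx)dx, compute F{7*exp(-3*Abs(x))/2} 21/(k^2 + 9)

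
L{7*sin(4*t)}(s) 28/(s^2 + 16)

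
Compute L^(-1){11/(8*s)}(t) 11/8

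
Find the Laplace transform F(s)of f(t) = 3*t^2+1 1/s+6/s^3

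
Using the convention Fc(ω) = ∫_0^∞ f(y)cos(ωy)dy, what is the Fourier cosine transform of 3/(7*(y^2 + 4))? 3*pi*exp(-2*ω)/28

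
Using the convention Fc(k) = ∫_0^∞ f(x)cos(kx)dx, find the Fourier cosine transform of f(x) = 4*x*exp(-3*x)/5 4*(9 - k^2)/(5*(k^2+9)^2)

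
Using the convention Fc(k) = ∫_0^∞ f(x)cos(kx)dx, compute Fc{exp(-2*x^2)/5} sqrt(2)*sqrt(pi)*exp(-k^2/8)/20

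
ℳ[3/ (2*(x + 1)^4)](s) gamma (s)*gamma (4 - s)/4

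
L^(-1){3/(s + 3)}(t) 3*exp(-3*t)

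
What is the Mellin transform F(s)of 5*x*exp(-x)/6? 5*gamma(s + 1)/6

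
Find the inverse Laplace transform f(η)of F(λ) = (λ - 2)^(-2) η*exp(2*η)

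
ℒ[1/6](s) 1/(6*s)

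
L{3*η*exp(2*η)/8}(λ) 3/(8*(λ - 2)^2)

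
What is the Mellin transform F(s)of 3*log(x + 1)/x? -3*pi*csc(pi*s)/(s - 1)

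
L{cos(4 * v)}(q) q/(q^2 + 16)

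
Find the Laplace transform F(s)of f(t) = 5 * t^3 30/s^4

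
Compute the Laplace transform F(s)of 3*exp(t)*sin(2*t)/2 3/((s - 1)^2 + 4)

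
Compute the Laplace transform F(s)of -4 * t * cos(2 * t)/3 4 * (4 - s^2)/(3 * (s^2 + 4)^2)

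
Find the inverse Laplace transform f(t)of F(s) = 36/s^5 3 * t^4/2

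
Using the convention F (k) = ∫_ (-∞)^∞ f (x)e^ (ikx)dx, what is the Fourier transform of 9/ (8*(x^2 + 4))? 9*pi*exp (-2*Abs (k))/16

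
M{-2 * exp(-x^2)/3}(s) -gamma(s/2)/3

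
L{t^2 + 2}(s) 2/s + 2/s^3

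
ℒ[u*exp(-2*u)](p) (p + 2)^(-2)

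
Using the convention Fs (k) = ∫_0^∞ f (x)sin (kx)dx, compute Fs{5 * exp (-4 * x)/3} 5 * k/ (3 * (k^2 + 16))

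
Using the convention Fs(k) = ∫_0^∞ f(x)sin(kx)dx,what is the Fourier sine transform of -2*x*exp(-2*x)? -8*k/(k^2 + 4)^2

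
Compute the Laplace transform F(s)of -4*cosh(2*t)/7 -4*s/(7*s^2 - 28)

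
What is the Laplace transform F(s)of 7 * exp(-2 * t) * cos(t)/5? 7 * (s + 2)/(5 * ((s + 2)^2 + 1))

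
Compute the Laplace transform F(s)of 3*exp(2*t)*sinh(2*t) 6/(s*(s - 4))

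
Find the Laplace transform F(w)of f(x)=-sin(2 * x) -2/(w^2 + 4)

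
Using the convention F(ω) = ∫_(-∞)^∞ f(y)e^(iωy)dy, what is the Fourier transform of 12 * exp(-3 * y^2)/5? 4 * sqrt(3) * sqrt(pi) * exp(-ω^2/12)/5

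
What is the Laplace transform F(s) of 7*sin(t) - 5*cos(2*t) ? 7/(s^2 + 1) - 5*s/(s^2 + 4) 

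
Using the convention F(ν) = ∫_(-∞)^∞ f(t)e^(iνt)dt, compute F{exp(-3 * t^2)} sqrt(3) * sqrt(pi) * exp(-ν^2/12)/3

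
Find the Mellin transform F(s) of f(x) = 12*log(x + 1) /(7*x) -12*pi*csc(pi*s) /(7*s - 7) 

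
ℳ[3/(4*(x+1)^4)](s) gamma(s)*gamma(4 - s)/8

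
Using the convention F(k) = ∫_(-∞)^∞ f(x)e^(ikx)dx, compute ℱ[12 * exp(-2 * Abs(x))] 48/(k^2 + 4)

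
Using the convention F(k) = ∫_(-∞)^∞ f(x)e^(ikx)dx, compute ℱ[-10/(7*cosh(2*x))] -5*pi/(7*cosh(pi*k/4))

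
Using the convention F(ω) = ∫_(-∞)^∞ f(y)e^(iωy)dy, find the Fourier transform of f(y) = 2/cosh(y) 2*pi/cosh(pi*ω/2)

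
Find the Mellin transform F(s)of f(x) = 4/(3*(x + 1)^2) -4*pi*(s - 1)/(3*sin(pi*s))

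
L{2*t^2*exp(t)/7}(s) 4/(7*(s - 1)^3)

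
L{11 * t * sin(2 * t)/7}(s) 44 * s/(7 * (s^2 + 4)^2)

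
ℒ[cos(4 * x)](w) w/(w^2+16)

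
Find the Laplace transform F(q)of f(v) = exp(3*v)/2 1/(2*(q - 3))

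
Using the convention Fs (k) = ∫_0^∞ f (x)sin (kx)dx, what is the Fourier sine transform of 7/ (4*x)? 7*pi/8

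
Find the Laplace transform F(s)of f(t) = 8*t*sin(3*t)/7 48*s/(7*(s^2 + 9)^2)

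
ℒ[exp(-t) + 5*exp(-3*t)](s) 5/(s + 3) + 1/(s + 1)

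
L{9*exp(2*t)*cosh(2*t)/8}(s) 9*(s - 2)/(8*s*(s - 4))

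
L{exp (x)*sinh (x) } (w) 1/ (w*(w - 2) ) 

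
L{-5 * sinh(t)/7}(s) -5/(7 * s^2-7)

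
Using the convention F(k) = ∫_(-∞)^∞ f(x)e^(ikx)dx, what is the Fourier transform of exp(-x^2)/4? sqrt(pi) * exp(-k^2/4)/4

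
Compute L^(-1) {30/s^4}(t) 5*t^3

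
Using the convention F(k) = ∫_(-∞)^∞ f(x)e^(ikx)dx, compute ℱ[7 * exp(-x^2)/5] 7 * sqrt(pi) * exp(-k^2/4)/5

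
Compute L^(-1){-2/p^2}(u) -2*u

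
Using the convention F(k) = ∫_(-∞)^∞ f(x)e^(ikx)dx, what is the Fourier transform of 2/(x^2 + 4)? pi * exp(-2 * Abs(k))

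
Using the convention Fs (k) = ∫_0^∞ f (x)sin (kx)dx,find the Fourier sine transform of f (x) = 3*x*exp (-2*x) 12*k/ (k^2 + 4)^2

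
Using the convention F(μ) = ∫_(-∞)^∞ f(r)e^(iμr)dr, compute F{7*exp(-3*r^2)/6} 7*sqrt(3)*sqrt(pi)*exp(-μ^2/12)/18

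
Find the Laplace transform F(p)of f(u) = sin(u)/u atan(1/p)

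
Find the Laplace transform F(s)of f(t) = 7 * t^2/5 14/(5 * s^3)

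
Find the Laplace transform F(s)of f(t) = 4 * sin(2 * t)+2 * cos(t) 8/(s^2+4)+2 * s/(s^2+1)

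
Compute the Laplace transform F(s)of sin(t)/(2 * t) atan(1/s)/2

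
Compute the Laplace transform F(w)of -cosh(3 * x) -w/(w^2-9)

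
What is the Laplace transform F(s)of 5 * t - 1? 5/s^2 - 1/s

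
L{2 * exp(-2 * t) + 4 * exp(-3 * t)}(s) 2/(s + 2) + 4/(s + 3)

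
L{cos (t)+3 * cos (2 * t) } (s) s/ (s^2+1)+3 * s/ (s^2+4) 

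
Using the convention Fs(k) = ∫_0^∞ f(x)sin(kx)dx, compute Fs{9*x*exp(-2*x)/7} 36*k/(7*(k^2 + 4)^2)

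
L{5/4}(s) 5/(4 * s)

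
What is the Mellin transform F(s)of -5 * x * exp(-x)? -5 * gamma(s+1)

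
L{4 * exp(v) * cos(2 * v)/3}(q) 4 * (q - 1)/(3 * ((q - 1)^2 + 4))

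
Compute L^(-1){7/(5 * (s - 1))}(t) 7 * exp(t)/5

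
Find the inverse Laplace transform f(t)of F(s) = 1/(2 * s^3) t^2/4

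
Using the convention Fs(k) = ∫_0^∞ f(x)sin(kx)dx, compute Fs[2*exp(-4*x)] 2*k/(k^2 + 16)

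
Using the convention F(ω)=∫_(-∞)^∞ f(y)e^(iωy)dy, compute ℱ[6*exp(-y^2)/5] 6*sqrt(pi)*exp(-ω^2/4)/5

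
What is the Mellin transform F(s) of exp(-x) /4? gamma(s) /4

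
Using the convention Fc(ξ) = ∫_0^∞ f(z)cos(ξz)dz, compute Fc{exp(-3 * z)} 3/(ξ^2 + 9)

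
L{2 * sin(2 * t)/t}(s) 2 * atan(2/s)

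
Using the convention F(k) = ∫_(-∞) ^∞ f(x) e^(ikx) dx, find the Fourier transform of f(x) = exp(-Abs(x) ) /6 1/(3 * (k^2 + 1) ) 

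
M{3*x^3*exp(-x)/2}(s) 3*gamma(s + 3)/2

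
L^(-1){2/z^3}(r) r^2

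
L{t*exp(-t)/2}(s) 1/(2*(s + 1)^2)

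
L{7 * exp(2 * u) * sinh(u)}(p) 7/((p - 2)^2 - 1)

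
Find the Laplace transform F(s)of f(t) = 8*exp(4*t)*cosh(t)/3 8*(s - 4)/(3*((s - 4)^2 - 1))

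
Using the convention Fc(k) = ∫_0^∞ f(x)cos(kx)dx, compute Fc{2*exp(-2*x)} 4/(k^2 + 4)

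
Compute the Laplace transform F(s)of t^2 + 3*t 3/s^2 + 2/s^3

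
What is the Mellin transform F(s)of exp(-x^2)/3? gamma(s/2)/6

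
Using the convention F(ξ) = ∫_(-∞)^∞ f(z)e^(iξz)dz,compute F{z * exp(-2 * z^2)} sqrt(2) * I * sqrt(pi) * ξ * exp(-ξ^2/8)/8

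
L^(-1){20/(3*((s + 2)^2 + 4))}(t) 10*exp(-2*t)*sin(2*t)/3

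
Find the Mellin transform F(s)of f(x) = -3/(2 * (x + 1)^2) 3 * pi * (s - 1)/(2 * sin(pi * s))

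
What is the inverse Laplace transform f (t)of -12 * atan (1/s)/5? -12 * sin (t)/ (5 * t)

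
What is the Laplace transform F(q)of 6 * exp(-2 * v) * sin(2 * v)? 12/((q + 2)^2 + 4)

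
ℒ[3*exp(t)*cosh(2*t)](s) 3*(s - 1)/((s - 1)^2-4)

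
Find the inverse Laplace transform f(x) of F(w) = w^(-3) x^2/2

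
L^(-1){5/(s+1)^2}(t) 5 * t * exp(-t)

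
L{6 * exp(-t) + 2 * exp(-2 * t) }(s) 6/(s + 1) + 2/(s + 2) 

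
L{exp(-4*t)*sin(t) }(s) 1/((s + 4) ^2 + 1) 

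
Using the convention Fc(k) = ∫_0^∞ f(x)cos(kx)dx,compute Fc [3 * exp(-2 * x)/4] 3/(2 * (k^2 + 4))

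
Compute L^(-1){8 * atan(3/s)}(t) 8 * sin(3 * t)/t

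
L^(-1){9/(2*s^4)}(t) 3*t^3/4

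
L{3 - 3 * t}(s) 3/s - 3/s^2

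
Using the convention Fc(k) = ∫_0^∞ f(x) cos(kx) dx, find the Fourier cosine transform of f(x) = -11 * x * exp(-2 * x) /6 11 * (k^2 - 4) /(6 * (k^2 + 4) ^2) 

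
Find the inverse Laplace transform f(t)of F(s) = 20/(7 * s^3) 10 * t^2/7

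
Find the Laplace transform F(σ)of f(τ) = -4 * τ -4/σ^2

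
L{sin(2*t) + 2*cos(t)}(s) 2/(s^2 + 4) + 2*s/(s^2 + 1)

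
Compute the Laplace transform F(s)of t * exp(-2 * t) (s + 2)^(-2)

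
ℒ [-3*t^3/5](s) -18/(5*s^4)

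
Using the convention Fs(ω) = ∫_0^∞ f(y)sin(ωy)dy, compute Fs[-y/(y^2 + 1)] -pi * exp(-ω)/2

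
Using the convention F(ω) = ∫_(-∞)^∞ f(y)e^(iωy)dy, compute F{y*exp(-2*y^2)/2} sqrt(2)*I*sqrt(pi)*ω*exp(-ω^2/8)/16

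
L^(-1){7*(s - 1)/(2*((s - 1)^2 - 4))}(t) 7*exp(t)*cosh(2*t)/2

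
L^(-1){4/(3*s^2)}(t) 4*t/3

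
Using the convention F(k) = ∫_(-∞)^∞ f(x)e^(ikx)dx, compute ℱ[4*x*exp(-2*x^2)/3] sqrt(2)*I*sqrt(pi)*k*exp(-k^2/8)/6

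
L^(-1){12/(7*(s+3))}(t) 12*exp(-3*t)/7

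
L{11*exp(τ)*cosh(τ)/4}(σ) 11*(σ - 1)/(4*σ*(σ - 2))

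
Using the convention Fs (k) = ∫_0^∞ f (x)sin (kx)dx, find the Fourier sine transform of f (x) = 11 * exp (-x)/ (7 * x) 11 * atan (k)/7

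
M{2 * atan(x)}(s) -pi * sec(pi * s/2)/s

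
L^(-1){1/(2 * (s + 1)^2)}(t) t * exp(-t)/2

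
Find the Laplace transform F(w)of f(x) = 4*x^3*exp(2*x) 24/(w - 2)^4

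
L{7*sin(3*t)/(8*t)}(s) 7*atan(3/s)/8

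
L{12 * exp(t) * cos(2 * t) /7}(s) 12 * (s - 1) /(7 * ((s - 1) ^2 + 4) ) 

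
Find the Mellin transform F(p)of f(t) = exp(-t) gamma(p)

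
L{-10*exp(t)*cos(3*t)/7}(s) 10*(1 - s)/(7*((s - 1)^2+9))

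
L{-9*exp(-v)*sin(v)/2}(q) -9/(2*(q+1)^2+2)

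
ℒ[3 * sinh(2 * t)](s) 6/(s^2 - 4)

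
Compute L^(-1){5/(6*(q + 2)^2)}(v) 5*v*exp(-2*v)/6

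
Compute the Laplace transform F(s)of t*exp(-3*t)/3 1/(3*(s + 3)^2)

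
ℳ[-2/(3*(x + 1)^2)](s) 2*pi*(s - 1)/(3*sin(pi*s))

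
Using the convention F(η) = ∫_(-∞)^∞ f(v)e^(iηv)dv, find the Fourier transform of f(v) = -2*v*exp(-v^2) -I*sqrt(pi)*η*exp(-η^2/4)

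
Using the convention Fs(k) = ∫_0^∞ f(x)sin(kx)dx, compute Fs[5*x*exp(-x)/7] 10*k/(7*(k^2+1)^2)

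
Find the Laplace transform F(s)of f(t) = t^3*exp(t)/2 3/(s - 1)^4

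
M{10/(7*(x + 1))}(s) 10*pi*csc(pi*s)/7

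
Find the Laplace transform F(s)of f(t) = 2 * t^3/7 12/(7 * s^4)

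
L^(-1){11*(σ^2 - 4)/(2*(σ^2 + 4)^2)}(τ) 11*τ*cos(2*τ)/2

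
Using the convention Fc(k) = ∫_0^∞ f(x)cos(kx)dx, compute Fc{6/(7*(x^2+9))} pi*exp(-3*k)/7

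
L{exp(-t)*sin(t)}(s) 1/((s + 1)^2 + 1)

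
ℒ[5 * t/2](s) 5/(2 * s^2)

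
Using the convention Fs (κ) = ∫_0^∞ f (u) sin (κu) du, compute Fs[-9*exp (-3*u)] -9*κ/ (κ^2+9) 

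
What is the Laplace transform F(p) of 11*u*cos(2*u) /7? 11*(p^2 - 4) /(7*(p^2 + 4) ^2) 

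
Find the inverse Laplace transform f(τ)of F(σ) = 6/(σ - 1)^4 τ^3*exp(τ)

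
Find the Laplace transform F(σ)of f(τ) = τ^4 24/σ^5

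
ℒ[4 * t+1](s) 4/s^2+1/s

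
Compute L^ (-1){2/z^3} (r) r^2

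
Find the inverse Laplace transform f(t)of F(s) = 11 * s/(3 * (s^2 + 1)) 11 * cos(t)/3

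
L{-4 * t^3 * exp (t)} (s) -24/ (s - 1)^4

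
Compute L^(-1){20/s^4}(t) 10*t^3/3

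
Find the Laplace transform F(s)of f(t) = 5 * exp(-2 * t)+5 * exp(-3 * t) 5/(s+2)+5/(s+3)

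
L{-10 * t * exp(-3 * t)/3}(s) -10/(3 * (s + 3)^2)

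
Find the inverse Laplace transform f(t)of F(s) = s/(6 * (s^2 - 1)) cosh(t)/6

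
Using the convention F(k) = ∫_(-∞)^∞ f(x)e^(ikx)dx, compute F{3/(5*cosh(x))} 3*pi/(5*cosh(pi*k/2))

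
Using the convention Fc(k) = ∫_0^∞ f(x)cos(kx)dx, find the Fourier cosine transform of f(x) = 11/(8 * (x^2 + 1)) 11 * pi * exp(-k)/16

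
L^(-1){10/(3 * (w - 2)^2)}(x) 10 * x * exp(2 * x)/3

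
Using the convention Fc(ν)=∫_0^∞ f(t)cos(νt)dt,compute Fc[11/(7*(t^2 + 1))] 11*pi*exp(-ν)/14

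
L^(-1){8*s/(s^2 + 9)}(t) 8*cos(3*t)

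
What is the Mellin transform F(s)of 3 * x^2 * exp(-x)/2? 3 * gamma(s + 2)/2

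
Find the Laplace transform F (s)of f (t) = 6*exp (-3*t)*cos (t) 6*(s + 3)/ ( (s + 3)^2 + 1)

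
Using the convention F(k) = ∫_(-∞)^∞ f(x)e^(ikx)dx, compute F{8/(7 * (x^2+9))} 8 * pi * exp(-3 * Abs(k))/21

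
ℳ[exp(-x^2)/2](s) gamma(s/2)/4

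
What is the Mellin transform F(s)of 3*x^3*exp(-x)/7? 3*gamma(s + 3)/7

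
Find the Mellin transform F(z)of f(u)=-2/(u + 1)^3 -pi*(z - 2)*(z - 1)/sin(pi*z)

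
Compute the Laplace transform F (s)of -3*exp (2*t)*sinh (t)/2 -3/ (2*(s - 2)^2 - 2)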